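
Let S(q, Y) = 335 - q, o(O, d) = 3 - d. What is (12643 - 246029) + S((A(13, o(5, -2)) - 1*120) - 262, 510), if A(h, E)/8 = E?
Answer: -232709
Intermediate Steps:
A(h, E) = 8*E
(12643 - 246029) + S((A(13, o(5, -2)) - 1*120) - 262, 510) = (12643 - 246029) + (335 - ((8*(3 - 1*(-2)) - 1*120) - 262)) = -233386 + (335 - ((8*(3 + 2) - 120) - 262)) = -233386 + (335 - ((8*5 - 120) - 262)) = -233386 + (335 - ((40 - 120) - 262)) = -233386 + (335 - (-80 - 262)) = -233386 + (335 - 1*(-342)) = -233386 + (335 + 342) = -233386 + 677 = -232709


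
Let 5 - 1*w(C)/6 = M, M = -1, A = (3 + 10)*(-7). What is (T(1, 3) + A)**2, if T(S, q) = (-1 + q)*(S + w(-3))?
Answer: 289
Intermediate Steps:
A = -91 (A = 13*(-7) = -91)
w(C) = 36 (w(C) = 30 - 6*(-1) = 30 + 6 = 36)
T(S, q) = (-1 + q)*(36 + S) (T(S, q) = (-1 + q)*(S + 36) = (-1 + q)*(36 + S))
(T(1, 3) + A)**2 = ((-36 - 1*1 + 36*3 + 1*3) - 91)**2 = ((-36 - 1 + 108 + 3) - 91)**2 = (74 - 91)**2 = (-17)**2 = 289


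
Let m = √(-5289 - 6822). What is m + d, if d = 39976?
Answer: 39976 + I*√12111 ≈ 39976.0 + 110.05*I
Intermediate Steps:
m = I*√12111 (m = √(-12111) = I*√12111 ≈ 110.05*I)
m + d = I*√12111 + 39976 = 39976 + I*√12111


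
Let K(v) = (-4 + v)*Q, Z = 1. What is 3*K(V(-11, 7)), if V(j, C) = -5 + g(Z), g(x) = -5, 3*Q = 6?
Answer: -84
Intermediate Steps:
Q = 2 (Q = (1/3)*6 = 2)
V(j, C) = -10 (V(j, C) = -5 - 5 = -10)
K(v) = -8 + 2*v (K(v) = (-4 + v)*2 = -8 + 2*v)
3*K(V(-11, 7)) = 3*(-8 + 2*(-10)) = 3*(-8 - 20) = 3*(-28) = -84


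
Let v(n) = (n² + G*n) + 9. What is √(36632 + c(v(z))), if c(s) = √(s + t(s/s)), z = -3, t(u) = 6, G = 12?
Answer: √(36632 + 2*I*√3) ≈ 191.39 + 0.009*I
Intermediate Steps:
v(n) = 9 + n² + 12*n (v(n) = (n² + 12*n) + 9 = 9 + n² + 12*n)
c(s) = √(6 + s) (c(s) = √(s + 6) = √(6 + s))
√(36632 + c(v(z))) = √(36632 + √(6 + (9 + (-3)² + 12*(-3)))) = √(36632 + √(6 + (9 + 9 - 36))) = √(36632 + √(6 - 18)) = √(36632 + √(-12)) = √(36632 + 2*I*√3)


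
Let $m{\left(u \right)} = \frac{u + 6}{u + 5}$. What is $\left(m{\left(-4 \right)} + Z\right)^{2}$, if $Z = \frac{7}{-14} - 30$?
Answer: $\frac{3249}{4} \approx 812.25$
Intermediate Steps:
$m{\left(u \right)} = \frac{6 + u}{5 + u}$
$Z = - \frac{61}{2}$ ($Z = 7 \left(- \frac{1}{14}\right) - 30 = - \frac{1}{2} - 30 = - \frac{61}{2} \approx -30.5$)
$\left(m{\left(-4 \right)} + Z\right)^{2} = \left(\frac{6 - 4}{5 - 4} - \frac{61}{2}\right)^{2} = \left(1^{-1} \cdot 2 - \frac{61}{2}\right)^{2} = \left(1 \cdot 2 - \frac{61}{2}\right)^{2} = \left(2 - \frac{61}{2}\right)^{2} = \left(- \frac{57}{2}\right)^{2} = \frac{3249}{4}$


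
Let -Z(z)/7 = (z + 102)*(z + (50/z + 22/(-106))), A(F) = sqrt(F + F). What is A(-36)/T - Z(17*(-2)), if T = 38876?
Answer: -900088/53 + 3*I*sqrt(2)/19438 ≈ -16983.0 + 0.00021827*I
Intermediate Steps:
A(F) = sqrt(2)*sqrt(F) (A(F) = sqrt(2*F) = sqrt(2)*sqrt(F))
Z(z) = -7*(102 + z)*(-11/53 + z + 50/z) (Z(z) = -7*(z + 102)*(z + (50/z + 22/(-106))) = -7*(102 + z)*(z + (50/z + 22*(-1/106))) = -7*(102 + z)*(z + (50/z - 11/53)) = -7*(102 + z)*(z + (-11/53 + 50/z)) = -7*(102 + z)*(-11/53 + z + 50/z))
A(-36)/T - Z(17*(-2)) = (sqrt(2)*sqrt(-36))/38876 - (-10696/53 - 35700/(17*(-2)) - 7*(17*(-2))**2 - 642005*(-2)/53) = (sqrt(2)*(6*I))*(1/38876) - (-10696/53 - 35700/(-34) - 7*(-34)**2 - 37765/53*(-34)) = (6*I*sqrt(2))*(1/38876) - (-10696/53 - 35700*(-1/34) - 7*1156 + 1284010/53) = 3*I*sqrt(2)/19438 - (-10696/53 + 1050 - 8092 + 1284010/53) = 3*I*sqrt(2)/19438 - 1*900088/53 = 3*I*sqrt(2)/19438 - 900088/53 = -900088/53 + 3*I*sqrt(2)/19438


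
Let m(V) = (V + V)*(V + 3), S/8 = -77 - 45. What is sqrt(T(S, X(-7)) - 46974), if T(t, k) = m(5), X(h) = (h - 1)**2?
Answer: I*sqrt(46894) ≈ 216.55*I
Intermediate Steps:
X(h) = (-1 + h)**2
S = -976 (S = 8*(-77 - 45) = 8*(-122) = -976)
m(V) = 2*V*(3 + V) (m(V) = (2*V)*(3 + V) = 2*V*(3 + V))
T(t, k) = 80 (T(t, k) = 2*5*(3 + 5) = 2*5*8 = 80)
sqrt(T(S, X(-7)) - 46974) = sqrt(80 - 46974) = sqrt(-46894) = I*sqrt(46894)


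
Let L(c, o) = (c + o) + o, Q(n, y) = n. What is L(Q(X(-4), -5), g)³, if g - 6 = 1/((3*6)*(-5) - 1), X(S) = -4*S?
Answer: 16503467336/753571 ≈ 21900.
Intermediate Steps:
g = 545/91 (g = 6 + 1/((3*6)*(-5) - 1) = 6 + 1/(18*(-5) - 1) = 6 + 1/(-90 - 1) = 6 + 1/(-91) = 6 - 1/91 = 545/91 ≈ 5.9890)
L(c, o) = c + 2*o
L(Q(X(-4), -5), g)³ = (-4*(-4) + 2*(545/91))³ = (16 + 1090/91)³ = (2546/91)³ = 16503467336/753571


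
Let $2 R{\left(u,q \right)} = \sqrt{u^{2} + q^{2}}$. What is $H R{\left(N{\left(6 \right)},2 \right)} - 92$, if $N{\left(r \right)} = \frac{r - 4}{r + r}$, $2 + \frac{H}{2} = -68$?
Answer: $-92 - \frac{35 \sqrt{145}}{3} \approx -232.49$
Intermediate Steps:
$H = -140$ ($H = -4 + 2 \left(-68\right) = -4 - 136 = -140$)
$N{\left(r \right)} = \frac{-4 + r}{2 r}$
$R{\left(u,q \right)} = \frac{\sqrt{q^{2} + u^{2}}}{2}$ ($R{\left(u,q \right)} = \frac{\sqrt{u^{2} + q^{2}}}{2} = \frac{\sqrt{q^{2} + u^{2}}}{2}$)
$H R{\left(N{\left(6 \right)},2 \right)} - 92 = - 140 \frac{\sqrt{2^{2} + \left(\frac{-4 + 6}{2 \cdot 6}\right)^{2}}}{2} - 92 = - 140 \frac{\sqrt{4 + \left(\frac{1}{2} \cdot \frac{1}{6} \cdot 2\right)^{2}}}{2} - 92 = - 140 \frac{\sqrt{4 + \left(\frac{1}{6}\right)^{2}}}{2} - 92 = - 140 \frac{\sqrt{4 + \frac{1}{36}}}{2} - 92 = - 140 \frac{\sqrt{\frac{145}{36}}}{2} - 92 = - 140 \frac{\frac{1}{6} \sqrt{145}}{2} - 92 = - 140 \frac{\sqrt{145}}{12} - 92 = - \frac{35 \sqrt{145}}{3} - 92 = -92 - \frac{35 \sqrt{145}}{3}$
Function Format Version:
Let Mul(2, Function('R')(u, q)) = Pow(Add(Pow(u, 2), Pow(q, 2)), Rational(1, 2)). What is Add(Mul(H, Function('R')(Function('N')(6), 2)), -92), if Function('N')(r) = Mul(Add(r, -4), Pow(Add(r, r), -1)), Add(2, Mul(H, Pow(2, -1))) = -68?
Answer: Add(-92, Mul(Rational(-35, 3), Pow(145, Rational(1, 2)))) ≈ -232.49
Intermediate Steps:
H = -140 (H = Add(-4, Mul(2, -68)) = Add(-4, -136) = -140)
Function('N')(r) = Mul(Rational(1, 2), Pow(r, -1), Add(-4, r)) (Function('N')(r) = Mul(Add(-4, r), Pow(Mul(2, r), -1)) = Mul(Add(-4, r), Mul(Rational(1, 2), Pow(r, -1))) = Mul(Rational(1, 2), Pow(r, -1), Add(-4, r)))
Function('R')(u, q) = Mul(Rational(1, 2), Pow(Add(Pow(q, 2), Pow(u, 2)), Rational(1, 2))) (Function('R')(u, q) = Mul(Rational(1, 2), Pow(Add(Pow(u, 2), Pow(q, 2)), Rational(1, 2))) = Mul(Rational(1, 2), Pow(Add(Pow(q, 2), Pow(u, 2)), Rational(1, 2))))
Add(Mul(H, Function('R')(Function('N')(6), 2)), -92) = Add(Mul(-140, Mul(Rational(1, 2), Pow(Add(Pow(2, 2), Pow(Mul(Rational(1, 2), Pow(6, -1), Add(-4, 6)), 2)), Rational(1, 2)))), -92) = Add(Mul(-140, Mul(Rational(1, 2), Pow(Add(4, Pow(Mul(Rational(1, 2), Rational(1, 6), 2), 2)), Rational(1, 2)))), -92) = Add(Mul(-140, Mul(Rational(1, 2), Pow(Add(4, Pow(Rational(1, 6), 2)), Rational(1, 2)))), -92) = Add(Mul(-140, Mul(Rational(1, 2), Pow(Add(4, Rational(1, 36)), Rational(1, 2)))), -92) = Add(Mul(-140, Mul(Rational(1, 2), Pow(Rational(145, 36), Rational(1, 2)))), -92) = Add(Mul(-140, Mul(Rational(1, 2), Mul(Rational(1, 6), Pow(145, Rational(1, 2))))), -92) = Add(Mul(-140, Mul(Rational(1, 12), Pow(145, Rational(1, 2)))), -92) = Add(Mul(Rational(-35, 3), Pow(145, Rational(1, 2))), -92) = Add(-92, Mul(Rational(-35, 3), Pow(145, Rational(1, 2))))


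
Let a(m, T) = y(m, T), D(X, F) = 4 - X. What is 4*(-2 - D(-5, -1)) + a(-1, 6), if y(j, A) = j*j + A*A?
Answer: -7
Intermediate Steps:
y(j, A) = A² + j² (y(j, A) = j² + A² = A² + j²)
a(m, T) = T² + m²
4*(-2 - D(-5, -1)) + a(-1, 6) = 4*(-2 - (4 - 1*(-5))) + (6² + (-1)²) = 4*(-2 - (4 + 5)) + (36 + 1) = 4*(-2 - 1*9) + 37 = 4*(-2 - 9) + 37 = 4*(-11) + 37 = -44 + 37 = -7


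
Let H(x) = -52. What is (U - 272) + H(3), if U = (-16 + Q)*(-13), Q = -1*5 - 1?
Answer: -38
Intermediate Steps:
Q = -6 (Q = -5 - 1 = -6)
U = 286 (U = (-16 - 6)*(-13) = -22*(-13) = 286)
(U - 272) + H(3) = (286 - 272) - 52 = 14 - 52 = -38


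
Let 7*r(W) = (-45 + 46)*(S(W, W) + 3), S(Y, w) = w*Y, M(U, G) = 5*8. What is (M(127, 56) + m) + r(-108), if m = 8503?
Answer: 71468/7 ≈ 10210.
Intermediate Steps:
M(U, G) = 40
S(Y, w) = Y*w
r(W) = 3/7 + W²/7 (r(W) = ((-45 + 46)*(W*W + 3))/7 = (1*(W² + 3))/7 = (1*(3 + W²))/7 = (3 + W²)/7 = 3/7 + W²/7)
(M(127, 56) + m) + r(-108) = (40 + 8503) + (3/7 + (⅐)*(-108)²) = 8543 + (3/7 + (⅐)*11664) = 8543 + (3/7 + 11664/7) = 8543 + 11667/7 = 71468/7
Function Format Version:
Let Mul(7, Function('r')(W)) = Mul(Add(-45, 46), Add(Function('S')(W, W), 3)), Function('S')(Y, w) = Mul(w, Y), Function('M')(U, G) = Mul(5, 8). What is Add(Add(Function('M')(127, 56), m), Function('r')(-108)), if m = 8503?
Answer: Rational(71468, 7) ≈ 10210.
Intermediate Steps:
Function('M')(U, G) = 40
Function('S')(Y, w) = Mul(Y, w)
Function('r')(W) = Add(Rational(3, 7), Mul(Rational(1, 7), Pow(W, 2))) (Function('r')(W) = Mul(Rational(1, 7), Mul(Add(-45, 46), Add(Mul(W, W), 3))) = Mul(Rational(1, 7), Mul(1, Add(Pow(W, 2), 3))) = Mul(Rational(1, 7), Mul(1, Add(3, Pow(W, 2)))) = Mul(Rational(1, 7), Add(3, Pow(W, 2))) = Add(Rational(3, 7), Mul(Rational(1, 7), Pow(W, 2))))
Add(Add(Function('M')(127, 56), m), Function('r')(-108)) = Add(Add(40, 8503), Add(Rational(3, 7), Mul(Rational(1, 7), Pow(-108, 2)))) = Add(8543, Add(Rational(3, 7), Mul(Rational(1, 7), 11664))) = Add(8543, Add(Rational(3, 7), Rational(11664, 7))) = Add(8543, Rational(11667, 7)) = Rational(71468, 7)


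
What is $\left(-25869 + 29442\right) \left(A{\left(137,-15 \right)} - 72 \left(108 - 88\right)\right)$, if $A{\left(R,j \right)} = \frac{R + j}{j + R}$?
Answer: $-5141547$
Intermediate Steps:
$A{\left(R,j \right)} = 1$ ($A{\left(R,j \right)} = \frac{R + j}{R + j} = 1$)
$\left(-25869 + 29442\right) \left(A{\left(137,-15 \right)} - 72 \left(108 - 88\right)\right) = \left(-25869 + 29442\right) \left(1 - 72 \left(108 - 88\right)\right) = 3573 \left(1 - 1440\right) = 3573 \left(-1439\right) = -5141547$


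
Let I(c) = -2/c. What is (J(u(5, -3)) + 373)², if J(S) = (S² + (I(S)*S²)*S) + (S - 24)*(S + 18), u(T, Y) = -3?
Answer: 1681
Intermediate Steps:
J(S) = -S² + (-24 + S)*(18 + S) (J(S) = (S² + ((-2/S)*S²)*S) + (S - 24)*(S + 18) = (S² + (-2*S)*S) + (-24 + S)*(18 + S) = (S² - 2*S²) + (-24 + S)*(18 + S) = -S² + (-24 + S)*(18 + S))
(J(u(5, -3)) + 373)² = ((-432 - 6*(-3)) + 373)² = ((-432 + 18) + 373)² = (-414 + 373)² = (-41)² = 1681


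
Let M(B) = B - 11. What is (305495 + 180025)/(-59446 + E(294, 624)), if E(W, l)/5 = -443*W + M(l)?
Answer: -28560/41623 ≈ -0.68616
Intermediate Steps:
M(B) = -11 + B
E(W, l) = -55 - 2215*W + 5*l (E(W, l) = 5*(-443*W + (-11 + l)) = 5*(-11 + l - 443*W) = -55 - 2215*W + 5*l)
(305495 + 180025)/(-59446 + E(294, 624)) = (305495 + 180025)/(-59446 + (-55 - 2215*294 + 5*624)) = 485520/(-59446 + (-55 - 651210 + 3120)) = 485520/(-59446 - 648145) = 485520/(-707591) = 485520*(-1/707591) = -28560/41623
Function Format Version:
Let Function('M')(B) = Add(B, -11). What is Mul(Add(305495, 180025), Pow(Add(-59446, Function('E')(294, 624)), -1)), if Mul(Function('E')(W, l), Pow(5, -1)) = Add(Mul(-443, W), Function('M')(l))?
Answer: Rational(-28560, 41623) ≈ -0.68616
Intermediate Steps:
Function('M')(B) = Add(-11, B)
Function('E')(W, l) = Add(-55, Mul(-2215, W), Mul(5, l)) (Function('E')(W, l) = Mul(5, Add(Mul(-443, W), Add(-11, l))) = Mul(5, Add(-11, l, Mul(-443, W))) = Add(-55, Mul(-2215, W), Mul(5, l)))
Mul(Add(305495, 180025), Pow(Add(-59446, Function('E')(294, 624)), -1)) = Mul(Add(305495, 180025), Pow(Add(-59446, Add(-55, Mul(-2215, 294), Mul(5, 624))), -1)) = Mul(485520, Pow(Add(-59446, Add(-55, -651210, 3120)), -1)) = Mul(485520, Pow(Add(-59446, -648145), -1)) = Mul(485520, Pow(-707591, -1)) = Mul(485520, Rational(-1, 707591)) = Rational(-28560, 41623)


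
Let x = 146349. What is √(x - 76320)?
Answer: 3*√7781 ≈ 264.63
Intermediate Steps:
√(x - 76320) = √(146349 - 76320) = √70029 = 3*√7781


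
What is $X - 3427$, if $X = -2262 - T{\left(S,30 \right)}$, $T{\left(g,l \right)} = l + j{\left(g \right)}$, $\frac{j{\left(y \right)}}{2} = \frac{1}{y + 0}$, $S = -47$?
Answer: $- \frac{268791}{47} \approx -5719.0$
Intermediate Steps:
$j{\left(y \right)} = \frac{2}{y}$ ($j{\left(y \right)} = \frac{2}{y + 0} = \frac{2}{y}$)
$T{\left(g,l \right)} = l + \frac{2}{g}$
$X = - \frac{107722}{47}$ ($X = -2262 - \left(30 + \frac{2}{-47}\right) = -2262 - \left(30 + 2 \left(- \frac{1}{47}\right)\right) = -2262 - \left(30 - \frac{2}{47}\right) = -2262 - \frac{1408}{47} = - \frac{107722}{47} \approx -2292.0$)
$X - 3427 = - \frac{107722}{47} - 3427 = - \frac{268791}{47}$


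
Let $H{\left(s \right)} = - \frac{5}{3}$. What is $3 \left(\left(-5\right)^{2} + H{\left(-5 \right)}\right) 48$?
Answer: $3360$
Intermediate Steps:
$H{\left(s \right)} = - \frac{5}{3}$ ($H{\left(s \right)} = \left(-5\right) \frac{1}{3} = - \frac{5}{3}$)
$3 \left(\left(-5\right)^{2} + H{\left(-5 \right)}\right) 48 = 3 \left(\left(-5\right)^{2} - \frac{5}{3}\right) 48 = 3 \left(25 - \frac{5}{3}\right) 48 = 3 \cdot \frac{70}{3} \cdot 48 = 3 \cdot 1120 = 3360$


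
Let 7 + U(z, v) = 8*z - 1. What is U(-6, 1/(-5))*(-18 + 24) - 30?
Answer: -366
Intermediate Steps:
U(z, v) = -8 + 8*z (U(z, v) = -7 + (8*z - 1) = -7 + (-1 + 8*z) = -8 + 8*z)
U(-6, 1/(-5))*(-18 + 24) - 30 = (-8 + 8*(-6))*(-18 + 24) - 30 = (-8 - 48)*6 - 30 = -56*6 - 30 = -336 - 30 = -366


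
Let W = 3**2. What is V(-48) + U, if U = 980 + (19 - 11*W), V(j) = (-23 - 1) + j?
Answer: 828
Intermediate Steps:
W = 9
V(j) = -24 + j
U = 900 (U = 980 + (19 - 11*9) = 980 + (19 - 99) = 980 - 80 = 900)
V(-48) + U = (-24 - 48) + 900 = -72 + 900 = 828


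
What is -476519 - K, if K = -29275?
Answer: -447244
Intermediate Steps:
-476519 - K = -476519 - 1*(-29275) = -476519 + 29275 = -447244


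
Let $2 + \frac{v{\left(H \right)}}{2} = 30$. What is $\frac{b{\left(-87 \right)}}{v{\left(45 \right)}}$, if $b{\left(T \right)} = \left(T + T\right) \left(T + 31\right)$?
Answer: $174$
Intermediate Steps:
$v{\left(H \right)} = 56$ ($v{\left(H \right)} = -4 + 2 \cdot 30 = -4 + 60 = 56$)
$b{\left(T \right)} = 2 T \left(31 + T\right)$
$\frac{b{\left(-87 \right)}}{v{\left(45 \right)}} = \frac{2 \left(-87\right) \left(31 - 87\right)}{56} = 2 \left(-87\right) \left(-56\right) \frac{1}{56} = 9744 \cdot \frac{1}{56} = 174$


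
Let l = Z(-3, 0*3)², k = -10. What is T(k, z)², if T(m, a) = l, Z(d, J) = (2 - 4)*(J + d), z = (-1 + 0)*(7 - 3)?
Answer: 1296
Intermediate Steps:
z = -4 (z = -1*4 = -4)
Z(d, J) = -2*J - 2*d (Z(d, J) = -2*(J + d) = -2*J - 2*d)
l = 36 (l = (-0*3 - 2*(-3))² = (-2*0 + 6)² = (0 + 6)² = 6² = 36)
T(m, a) = 36
T(k, z)² = 36² = 1296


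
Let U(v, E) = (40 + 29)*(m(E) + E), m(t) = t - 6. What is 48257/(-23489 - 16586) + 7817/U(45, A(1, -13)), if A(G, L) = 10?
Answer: 5441837/790050 ≈ 6.8880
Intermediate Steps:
m(t) = -6 + t
U(v, E) = -414 + 138*E (U(v, E) = (40 + 29)*((-6 + E) + E) = 69*(-6 + 2*E) = -414 + 138*E)
48257/(-23489 - 16586) + 7817/U(45, A(1, -13)) = 48257/(-23489 - 16586) + 7817/(-414 + 138*10) = 48257/(-40075) + 7817/(-414 + 1380) = 48257*(-1/40075) + 7817/966 = -48257/40075 + 7817*(1/966) = -48257/40075 + 7817/966 = 5441837/790050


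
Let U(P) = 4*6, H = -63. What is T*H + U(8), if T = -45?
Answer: 2859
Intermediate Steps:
U(P) = 24
T*H + U(8) = -45*(-63) + 24 = 2835 + 24 = 2859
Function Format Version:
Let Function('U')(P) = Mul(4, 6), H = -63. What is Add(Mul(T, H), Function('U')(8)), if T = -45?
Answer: 2859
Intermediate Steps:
Function('U')(P) = 24
Add(Mul(T, H), Function('U')(8)) = Add(Mul(-45, -63), 24) = Add(2835, 24) = 2859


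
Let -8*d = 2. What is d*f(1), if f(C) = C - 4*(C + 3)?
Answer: 15/4 ≈ 3.7500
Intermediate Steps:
d = -¼ (d = -⅛*2 = -¼ ≈ -0.25000)
f(C) = -12 - 3*C (f(C) = C - 4*(3 + C) = C + (-12 - 4*C) = -12 - 3*C)
d*f(1) = -(-12 - 3*1)/4 = -(-12 - 3)/4 = -¼*(-15) = 15/4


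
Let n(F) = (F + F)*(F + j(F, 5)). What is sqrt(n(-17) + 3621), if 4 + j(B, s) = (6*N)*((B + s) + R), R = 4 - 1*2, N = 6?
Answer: 5*sqrt(663) ≈ 128.74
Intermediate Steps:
R = 2 (R = 4 - 2 = 2)
j(B, s) = 68 + 36*B + 36*s (j(B, s) = -4 + (6*6)*((B + s) + 2) = -4 + 36*(2 + B + s) = -4 + (72 + 36*B + 36*s) = 68 + 36*B + 36*s)
n(F) = 2*F*(248 + 37*F) (n(F) = (F + F)*(F + (68 + 36*F + 36*5)) = (2*F)*(F + (68 + 36*F + 180)) = (2*F)*(F + (248 + 36*F)) = (2*F)*(248 + 37*F) = 2*F*(248 + 37*F))
sqrt(n(-17) + 3621) = sqrt(2*(-17)*(248 + 37*(-17)) + 3621) = sqrt(2*(-17)*(248 - 629) + 3621) = sqrt(2*(-17)*(-381) + 3621) = sqrt(12954 + 3621) = sqrt(16575) = 5*sqrt(663)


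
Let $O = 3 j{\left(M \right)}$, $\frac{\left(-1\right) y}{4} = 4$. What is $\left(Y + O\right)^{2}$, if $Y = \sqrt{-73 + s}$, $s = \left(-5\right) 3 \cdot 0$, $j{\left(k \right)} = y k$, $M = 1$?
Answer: $\left(48 - i \sqrt{73}\right)^{2} \approx 2231.0 - 820.22 i$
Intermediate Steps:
$y = -16$ ($y = \left(-4\right) 4 = -16$)
$j{\left(k \right)} = - 16 k$
$s = 0$ ($s = \left(-15\right) 0 = 0$)
$O = -48$ ($O = 3 \left(\left(-16\right) 1\right) = 3 \left(-16\right) = -48$)
$Y = i \sqrt{73}$ ($Y = \sqrt{-73 + 0} = \sqrt{-73} = i \sqrt{73} \approx 8.544 i$)
$\left(Y + O\right)^{2} = \left(i \sqrt{73} - 48\right)^{2} = \left(-48 + i \sqrt{73}\right)^{2}$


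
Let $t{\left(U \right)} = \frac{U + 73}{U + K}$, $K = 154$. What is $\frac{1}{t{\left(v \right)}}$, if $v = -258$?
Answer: $\frac{104}{185} \approx 0.56216$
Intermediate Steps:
$t{\left(U \right)} = \frac{73 + U}{154 + U}$ ($t{\left(U \right)} = \frac{U + 73}{U + 154} = \frac{73 + U}{154 + U}$)
$\frac{1}{t{\left(v \right)}} = \frac{1}{\frac{1}{154 - 258} \left(73 - 258\right)} = \frac{1}{\frac{1}{-104} \left(-185\right)} = \frac{1}{\left(- \frac{1}{104}\right) \left(-185\right)} = \frac{1}{\frac{185}{104}} = \frac{104}{185}$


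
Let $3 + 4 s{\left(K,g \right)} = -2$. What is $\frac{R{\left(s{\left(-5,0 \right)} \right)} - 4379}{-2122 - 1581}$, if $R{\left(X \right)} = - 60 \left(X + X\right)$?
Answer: $\frac{4229}{3703} \approx 1.142$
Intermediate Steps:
$s{\left(K,g \right)} = - \frac{5}{4}$ ($s{\left(K,g \right)} = - \frac{3}{4} + \frac{1}{4} \left(-2\right) = - \frac{3}{4} - \frac{1}{2} = - \frac{5}{4}$)
$R{\left(X \right)} = - 120 X$ ($R{\left(X \right)} = - 60 \cdot 2 X = - 120 X$)
$\frac{R{\left(s{\left(-5,0 \right)} \right)} - 4379}{-2122 - 1581} = \frac{\left(-120\right) \left(- \frac{5}{4}\right) - 4379}{-2122 - 1581} = \frac{150 - 4379}{-3703} = \left(-4229\right) \left(- \frac{1}{3703}\right) = \frac{4229}{3703}$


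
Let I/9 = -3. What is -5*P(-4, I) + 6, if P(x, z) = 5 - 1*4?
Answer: 1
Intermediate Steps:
I = -27 (I = 9*(-3) = -27)
P(x, z) = 1 (P(x, z) = 5 - 4 = 1)
-5*P(-4, I) + 6 = -5*1 + 6 = -5 + 6 = 1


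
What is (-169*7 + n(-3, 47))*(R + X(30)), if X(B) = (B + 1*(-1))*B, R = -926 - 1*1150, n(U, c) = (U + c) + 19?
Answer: 1350720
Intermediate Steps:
n(U, c) = 19 + U + c
R = -2076 (R = -926 - 1150 = -2076)
X(B) = B*(-1 + B) (X(B) = (B - 1)*B = (-1 + B)*B = B*(-1 + B))
(-169*7 + n(-3, 47))*(R + X(30)) = (-169*7 + (19 - 3 + 47))*(-2076 + 30*(-1 + 30)) = (-1183 + 63)*(-2076 + 30*29) = -1120*(-2076 + 870) = -1120*(-1206) = 1350720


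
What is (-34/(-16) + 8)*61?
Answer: 4941/8 ≈ 617.63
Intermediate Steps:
(-34/(-16) + 8)*61 = (-34*(-1)/16 + 8)*61 = (-2*(-17/16) + 8)*61 = (17/8 + 8)*61 = (81/8)*61 = 4941/8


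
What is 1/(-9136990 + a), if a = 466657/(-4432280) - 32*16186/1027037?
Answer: -4552115554360/41592637074014072269 ≈ -1.0945e-7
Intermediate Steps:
a = -2774982295869/4552115554360 (a = 466657*(-1/4432280) - 517952*1/1027037 = -466657/4432280 - 517952/1027037 = -2774982295869/4552115554360 ≈ -0.60960)
1/(-9136990 + a) = 1/(-9136990 - 2774982295869/4552115554360) = 1/(-41592637074014072269/4552115554360) = -4552115554360/41592637074014072269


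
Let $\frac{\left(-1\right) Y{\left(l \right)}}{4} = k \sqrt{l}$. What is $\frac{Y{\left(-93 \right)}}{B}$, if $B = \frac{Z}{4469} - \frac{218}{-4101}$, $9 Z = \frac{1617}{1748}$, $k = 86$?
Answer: $- \frac{3673488969376 i \sqrt{93}}{567903943} \approx - 62380.0 i$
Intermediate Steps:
$Z = \frac{539}{5244}$ ($Z = \frac{1617 \cdot \frac{1}{1748}}{9} = \frac{1}{9} \cdot \frac{1617}{1748} = \frac{539}{5244} \approx 0.10278$)
$B = \frac{567903943}{10678747004}$ ($B = \frac{539}{5244 \cdot 4469} - \frac{218}{-4101} = \frac{539}{5244} \cdot \frac{1}{4469} - - \frac{218}{4101} = \frac{539}{23435436} + \frac{218}{4101} = \frac{567903943}{10678747004} \approx 0.053181$)
$Y{\left(l \right)} = - 344 \sqrt{l}$ ($Y{\left(l \right)} = - 4 \cdot 86 \sqrt{l} = - 344 \sqrt{l}$)
$\frac{Y{\left(-93 \right)}}{B} = \frac{\left(-344\right) \sqrt{-93}}{\frac{567903943}{10678747004}} = - 344 i \sqrt{93} \cdot \frac{10678747004}{567903943} = - \frac{3673488969376 i \sqrt{93}}{567903943}$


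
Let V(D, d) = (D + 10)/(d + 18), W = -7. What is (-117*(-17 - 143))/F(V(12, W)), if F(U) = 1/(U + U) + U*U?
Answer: 74880/17 ≈ 4404.7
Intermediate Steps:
V(D, d) = (10 + D)/(18 + d)
F(U) = U² + 1/(2*U) (F(U) = 1/(2*U) + U² = U² + 1/(2*U))
(-117*(-17 - 143))/F(V(12, W)) = (-117*(-17 - 143))/(((½ + ((10 + 12)/(18 - 7))³)/(((10 + 12)/(18 - 7))))) = (-117*(-160))/(((½ + (22/11)³)/((22/11)))) = 18720/(((½ + ((1/11)*22)³)/(((1/11)*22)))) = 18720/(((½ + 2³)/2)) = 18720/(((½ + 8)/2)) = 18720/(((½)*(17/2))) = 18720/(17/4) = 18720*(4/17) = 74880/17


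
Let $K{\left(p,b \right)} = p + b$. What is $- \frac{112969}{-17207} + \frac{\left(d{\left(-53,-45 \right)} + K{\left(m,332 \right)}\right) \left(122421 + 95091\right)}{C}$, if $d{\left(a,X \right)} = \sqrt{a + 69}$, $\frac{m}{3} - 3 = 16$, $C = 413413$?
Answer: $\frac{1517595343909}{7113597491} \approx 213.34$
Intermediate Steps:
$m = 57$ ($m = 9 + 3 \cdot 16 = 9 + 48 = 57$)
$d{\left(a,X \right)} = \sqrt{69 + a}$
$K{\left(p,b \right)} = b + p$
$- \frac{112969}{-17207} + \frac{\left(d{\left(-53,-45 \right)} + K{\left(m,332 \right)}\right) \left(122421 + 95091\right)}{C} = - \frac{112969}{-17207} + \frac{\left(\sqrt{69 - 53} + \left(332 + 57\right)\right) \left(122421 + 95091\right)}{413413} = \left(-112969\right) \left(- \frac{1}{17207}\right) + \left(\sqrt{16} + 389\right) 217512 \cdot \frac{1}{413413} = \frac{112969}{17207} + \left(4 + 389\right) 217512 \cdot \frac{1}{413413} = \frac{112969}{17207} + 393 \cdot 217512 \cdot \frac{1}{413413} = \frac{112969}{17207} + 85482216 \cdot \frac{1}{413413} = \frac{112969}{17207} + \frac{85482216}{413413} = \frac{1517595343909}{7113597491}$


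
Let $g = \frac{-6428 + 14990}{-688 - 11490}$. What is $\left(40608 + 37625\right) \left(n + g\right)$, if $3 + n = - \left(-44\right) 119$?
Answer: $\frac{2492460821248}{6089} \approx 4.0934 \cdot 10^{8}$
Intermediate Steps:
$g = - \frac{4281}{6089}$ ($g = \frac{8562}{-12178} = 8562 \left(- \frac{1}{12178}\right) = - \frac{4281}{6089} \approx -0.70307$)
$n = 5233$ ($n = -3 - \left(-44\right) 119 = -3 - -5236 = -3 + 5236 = 5233$)
$\left(40608 + 37625\right) \left(n + g\right) = \left(40608 + 37625\right) \left(5233 - \frac{4281}{6089}\right) = 78233 \cdot \frac{31859456}{6089} = \frac{2492460821248}{6089}$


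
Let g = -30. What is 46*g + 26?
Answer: -1354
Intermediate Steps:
46*g + 26 = 46*(-30) + 26 = -1380 + 26 = -1354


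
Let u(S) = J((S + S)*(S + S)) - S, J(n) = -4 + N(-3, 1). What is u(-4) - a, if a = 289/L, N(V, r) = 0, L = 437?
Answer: -289/437 ≈ -0.66133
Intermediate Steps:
a = 289/437 ≈ 0.66133
J(n) = -4 (J(n) = -4 + 0 = -4)
u(S) = -4 - S
u(-4) - a = (-4 - 1*(-4)) - 1*289/437 = (-4 + 4) - 289/437 = 0 - 289/437 = -289/437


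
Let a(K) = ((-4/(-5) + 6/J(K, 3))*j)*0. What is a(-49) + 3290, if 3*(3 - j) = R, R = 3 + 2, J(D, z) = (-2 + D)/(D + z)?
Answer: 3290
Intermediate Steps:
J(D, z) = (-2 + D)/(D + z)
R = 5
j = 4/3 (j = 3 - ⅓*5 = 3 - 5/3 = 4/3 ≈ 1.3333)
a(K) = 0 (a(K) = ((-4/(-5) + 6/(((-2 + K)/(K + 3))))*(4/3))*0 = ((-4*(-⅕) + 6/(((-2 + K)/(3 + K))))*(4/3))*0 = ((⅘ + 6*((3 + K)/(-2 + K)))*(4/3))*0 = ((⅘ + 6*(3 + K)/(-2 + K))*(4/3))*0 = (16/15 + 8*(3 + K)/(-2 + K))*0 = 0)
a(-49) + 3290 = 0 + 3290 = 3290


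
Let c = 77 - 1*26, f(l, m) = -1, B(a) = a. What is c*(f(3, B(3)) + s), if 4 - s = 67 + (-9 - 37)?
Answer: -918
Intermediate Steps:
s = -17 (s = 4 - (67 + (-9 - 37)) = 4 - (67 - 46) = 4 - 1*21 = 4 - 21 = -17)
c = 51 (c = 77 - 26 = 51)
c*(f(3, B(3)) + s) = 51*(-1 - 17) = 51*(-18) = -918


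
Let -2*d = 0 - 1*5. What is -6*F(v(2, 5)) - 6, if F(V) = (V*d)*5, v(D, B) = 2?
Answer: -156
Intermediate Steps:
d = 5/2 (d = -(0 - 1*5)/2 = -(0 - 5)/2 = -½*(-5) = 5/2 ≈ 2.5000)
F(V) = 25*V/2 (F(V) = (V*(5/2))*5 = (5*V/2)*5 = 25*V/2)
-6*F(v(2, 5)) - 6 = -75*2 - 6 = -6*25 - 6 = -150 - 6 = -156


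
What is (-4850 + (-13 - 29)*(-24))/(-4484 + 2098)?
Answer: 1921/1193 ≈ 1.6102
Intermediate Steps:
(-4850 + (-13 - 29)*(-24))/(-4484 + 2098) = (-4850 - 42*(-24))/(-2386) = (-4850 + 1008)*(-1/2386) = -3842*(-1/2386) = 1921/1193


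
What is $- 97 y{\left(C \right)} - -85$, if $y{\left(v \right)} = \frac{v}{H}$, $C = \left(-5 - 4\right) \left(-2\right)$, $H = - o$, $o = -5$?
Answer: $- \frac{1321}{5} \approx -264.2$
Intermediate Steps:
$H = 5$ ($H = \left(-1\right) \left(-5\right) = 5$)
$C = 18$ ($C = \left(-9\right) \left(-2\right) = 18$)
$y{\left(v \right)} = \frac{v}{5}$
$- 97 y{\left(C \right)} - -85 = - 97 \cdot \frac{1}{5} \cdot 18 - -85 = \left(-97\right) \frac{18}{5} + 85 = - \frac{1746}{5} + 85 = - \frac{1321}{5}$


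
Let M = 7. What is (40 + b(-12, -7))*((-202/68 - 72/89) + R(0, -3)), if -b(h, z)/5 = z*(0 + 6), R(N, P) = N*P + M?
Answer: 1218125/1513 ≈ 805.11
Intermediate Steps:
R(N, P) = 7 + N*P (R(N, P) = N*P + 7 = 7 + N*P)
b(h, z) = -30*z (b(h, z) = -5*z*(0 + 6) = -5*z*6 = -30*z)
(40 + b(-12, -7))*((-202/68 - 72/89) + R(0, -3)) = (40 - 30*(-7))*((-202/68 - 72/89) + (7 + 0*(-3))) = (40 + 210)*((-202*1/68 - 72*1/89) + (7 + 0)) = 250*((-101/34 - 72/89) + 7) = 250*(-11437/3026 + 7) = 250*(9745/3026) = 1218125/1513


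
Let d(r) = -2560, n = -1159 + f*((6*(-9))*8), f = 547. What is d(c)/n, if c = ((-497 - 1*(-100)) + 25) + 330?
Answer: 2560/237463 ≈ 0.010781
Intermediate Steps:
c = -42 (c = ((-497 + 100) + 25) + 330 = (-397 + 25) + 330 = -372 + 330 = -42)
n = -237463 (n = -1159 + 547*((6*(-9))*8) = -1159 + 547*(-54*8) = -1159 + 547*(-432) = -1159 - 236304 = -237463)
d(c)/n = -2560/(-237463) = -2560*(-1/237463) = 2560/237463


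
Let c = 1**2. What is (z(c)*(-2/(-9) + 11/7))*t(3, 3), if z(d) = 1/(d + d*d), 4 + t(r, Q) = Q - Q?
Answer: -226/63 ≈ -3.5873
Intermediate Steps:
t(r, Q) = -4 (t(r, Q) = -4 + (Q - Q) = -4 + 0 = -4)
c = 1
z(d) = 1/(d + d**2)
(z(c)*(-2/(-9) + 11/7))*t(3, 3) = ((1/(1*(1 + 1)))*(-2/(-9) + 11/7))*(-4) = ((1/2)*(-2*(-1/9) + 11*(1/7)))*(-4) = ((1*(1/2))*(2/9 + 11/7))*(-4) = ((1/2)*(113/63))*(-4) = (113/126)*(-4) = -226/63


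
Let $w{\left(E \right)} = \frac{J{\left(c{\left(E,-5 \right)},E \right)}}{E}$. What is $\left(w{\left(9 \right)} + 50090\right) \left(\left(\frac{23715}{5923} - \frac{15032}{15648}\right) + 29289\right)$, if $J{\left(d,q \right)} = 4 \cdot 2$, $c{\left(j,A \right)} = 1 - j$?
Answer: $\frac{76494727541594195}{52134246} \approx 1.4673 \cdot 10^{9}$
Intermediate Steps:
$J{\left(d,q \right)} = 8$
$w{\left(E \right)} = \frac{8}{E}$
$\left(w{\left(9 \right)} + 50090\right) \left(\left(\frac{23715}{5923} - \frac{15032}{15648}\right) + 29289\right) = \left(\frac{8}{9} + 50090\right) \left(\left(\frac{23715}{5923} - \frac{15032}{15648}\right) + 29289\right) = \left(8 \cdot \frac{1}{9} + 50090\right) \left(\left(23715 \cdot \frac{1}{5923} - \frac{1879}{1956}\right) + 29289\right) = \left(\frac{8}{9} + 50090\right) \left(\left(\frac{23715}{5923} - \frac{1879}{1956}\right) + 29289\right) = \frac{450818 \left(\frac{35257223}{11585388} + 29289\right)}{9} = \frac{450818}{9} \cdot \frac{339359686355}{11585388} = \frac{76494727541594195}{52134246}$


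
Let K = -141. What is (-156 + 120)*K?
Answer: 5076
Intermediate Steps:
(-156 + 120)*K = (-156 + 120)*(-141) = -36*(-141) = 5076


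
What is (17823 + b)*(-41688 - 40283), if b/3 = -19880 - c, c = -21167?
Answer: -1777459164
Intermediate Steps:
b = 3861 (b = 3*(-19880 - 1*(-21167)) = 3*(-19880 + 21167) = 3*1287 = 3861)
(17823 + b)*(-41688 - 40283) = (17823 + 3861)*(-41688 - 40283) = 21684*(-81971) = -1777459164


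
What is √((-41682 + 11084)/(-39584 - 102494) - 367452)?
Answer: I*√1854359953244831/71039 ≈ 606.18*I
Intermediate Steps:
√((-41682 + 11084)/(-39584 - 102494) - 367452) = √(-30598/(-142078) - 367452) = √(-30598*(-1/142078) - 367452) = √(15299/71039 - 367452) = √(-26103407329/71039) = I*√1854359953244831/71039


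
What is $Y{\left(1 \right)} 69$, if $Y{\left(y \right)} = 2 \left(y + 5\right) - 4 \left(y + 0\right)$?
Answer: $552$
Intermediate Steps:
$Y{\left(y \right)} = 10 - 2 y$ ($Y{\left(y \right)} = 2 \left(5 + y\right) - 4 y = \left(10 + 2 y\right) - 4 y = 10 - 2 y$)
$Y{\left(1 \right)} 69 = \left(10 - 2\right) 69 = 8 \cdot 69 = 552$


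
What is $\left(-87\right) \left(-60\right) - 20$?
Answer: $5200$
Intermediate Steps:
$\left(-87\right) \left(-60\right) - 20 = 5220 + \left(-30 + 10\right) = 5220 - 20 = 5200$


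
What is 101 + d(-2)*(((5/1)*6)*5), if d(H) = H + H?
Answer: -499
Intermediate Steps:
d(H) = 2*H
101 + d(-2)*(((5/1)*6)*5) = 101 + (2*(-2))*(((5/1)*6)*5) = 101 - 4*(5*1)*6*5 = 101 - 4*5*6*5 = 101 - 120*5 = 101 - 4*150 = 101 - 600 = -499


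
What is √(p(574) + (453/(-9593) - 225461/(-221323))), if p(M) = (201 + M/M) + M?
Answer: √3502410614066234287402/2123151539 ≈ 27.874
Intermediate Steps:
p(M) = 202 + M (p(M) = (201 + 1) + M = 202 + M)
√(p(574) + (453/(-9593) - 225461/(-221323))) = √((202 + 574) + (453/(-9593) - 225461/(-221323))) = √(776 + (453*(-1/9593) - 225461*(-1/221323))) = √(776 + (-453/9593 + 225461/221323)) = √(776 + 2062588054/2123151539) = √(1649628182318/2123151539) = √3502410614066234287402/2123151539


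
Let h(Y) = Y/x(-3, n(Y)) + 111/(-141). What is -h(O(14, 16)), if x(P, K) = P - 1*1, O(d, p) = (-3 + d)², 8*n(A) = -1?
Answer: 5835/188 ≈ 31.037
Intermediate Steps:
n(A) = -⅛ (n(A) = (⅛)*(-1) = -⅛)
x(P, K) = -1 + P (x(P, K) = P - 1 = -1 + P)
h(Y) = -37/47 - Y/4 (h(Y) = Y/(-1 - 3) + 111/(-141) = Y/(-4) + 111*(-1/141) = Y*(-¼) - 37/47 = -Y/4 - 37/47 = -37/47 - Y/4)
-h(O(14, 16)) = -(-37/47 - (-3 + 14)²/4) = -(-37/47 - ¼*11²) = -(-37/47 - ¼*121) = -(-37/47 - 121/4) = -1*(-5835/188) = 5835/188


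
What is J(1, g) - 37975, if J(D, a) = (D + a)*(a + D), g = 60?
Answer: -34254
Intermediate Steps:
J(D, a) = (D + a)² (J(D, a) = (D + a)*(D + a) = (D + a)²)
J(1, g) - 37975 = (1 + 60)² - 37975 = 61² - 37975 = 3721 - 37975 = -34254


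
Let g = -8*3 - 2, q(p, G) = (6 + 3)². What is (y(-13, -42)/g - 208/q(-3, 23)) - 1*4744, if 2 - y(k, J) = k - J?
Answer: -9994085/2106 ≈ -4745.5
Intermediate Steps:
y(k, J) = 2 + J - k (y(k, J) = 2 - (k - J) = 2 + (J - k) = 2 + J - k)
q(p, G) = 81 (q(p, G) = 9² = 81)
g = -26 (g = -24 - 2 = -26)
(y(-13, -42)/g - 208/q(-3, 23)) - 1*4744 = ((2 - 42 - 1*(-13))/(-26) - 208/81) - 1*4744 = ((2 - 42 + 13)*(-1/26) - 208*1/81) - 4744 = (-27*(-1/26) - 208/81) - 4744 = (27/26 - 208/81) - 4744 = -3221/2106 - 4744 = -9994085/2106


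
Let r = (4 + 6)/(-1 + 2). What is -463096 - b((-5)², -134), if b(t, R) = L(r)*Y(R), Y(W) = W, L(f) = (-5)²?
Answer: -459746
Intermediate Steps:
r = 10 (r = 10/1 = 10*1 = 10)
L(f) = 25
b(t, R) = 25*R
-463096 - b((-5)², -134) = -463096 - 25*(-134) = -463096 - 1*(-3350) = -463096 + 3350 = -459746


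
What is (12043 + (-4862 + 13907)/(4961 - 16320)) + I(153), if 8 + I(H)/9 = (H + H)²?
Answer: 9708471460/11359 ≈ 8.5469e+5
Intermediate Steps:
I(H) = -72 + 36*H² (I(H) = -72 + 9*(H + H)² = -72 + 9*(2*H)² = -72 + 9*(4*H²) = -72 + 36*H²)
(12043 + (-4862 + 13907)/(4961 - 16320)) + I(153) = (12043 + (-4862 + 13907)/(4961 - 16320)) + (-72 + 36*153²) = (12043 + 9045/(-11359)) + (-72 + 36*23409) = (12043 + 9045*(-1/11359)) + (-72 + 842724) = (12043 - 9045/11359) + 842652 = 136787392/11359 + 842652 = 9708471460/11359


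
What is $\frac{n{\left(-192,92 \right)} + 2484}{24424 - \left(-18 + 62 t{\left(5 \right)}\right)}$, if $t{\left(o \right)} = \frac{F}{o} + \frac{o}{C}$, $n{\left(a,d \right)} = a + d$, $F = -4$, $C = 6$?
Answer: $\frac{35760}{366599} \approx 0.097545$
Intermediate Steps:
$t{\left(o \right)} = - \frac{4}{o} + \frac{o}{6}$
$\frac{n{\left(-192,92 \right)} + 2484}{24424 - \left(-18 + 62 t{\left(5 \right)}\right)} = \frac{\left(-192 + 92\right) + 2484}{24424 + \left(18 - 62 \left(- \frac{4}{5} + \frac{1}{6} \cdot 5\right)\right)} = \frac{-100 + 2484}{24424 + \left(18 - 62 \left(\left(-4\right) \frac{1}{5} + \frac{5}{6}\right)\right)} = \frac{2384}{24424 + \left(18 - 62 \left(- \frac{4}{5} + \frac{5}{6}\right)\right)} = \frac{2384}{24424 + \left(18 - \frac{31}{15}\right)} = \frac{2384}{24424 + \frac{239}{15}} = \frac{2384}{\frac{366599}{15}} = 2384 \cdot \frac{15}{366599} = \frac{35760}{366599}$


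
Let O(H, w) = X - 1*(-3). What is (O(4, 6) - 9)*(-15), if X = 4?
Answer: 30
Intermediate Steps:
O(H, w) = 7 (O(H, w) = 4 - 1*(-3) = 4 + 3 = 7)
(O(4, 6) - 9)*(-15) = (7 - 9)*(-15) = -2*(-15) = 30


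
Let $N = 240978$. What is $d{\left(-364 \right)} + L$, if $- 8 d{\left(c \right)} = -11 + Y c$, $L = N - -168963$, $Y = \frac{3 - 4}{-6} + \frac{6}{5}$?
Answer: $\frac{49200547}{120} \approx 4.1 \cdot 10^{5}$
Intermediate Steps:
$Y = \frac{41}{30}$ ($Y = \left(-1\right) \left(- \frac{1}{6}\right) + 6 \cdot \frac{1}{5} = \frac{1}{6} + \frac{6}{5} = \frac{41}{30} \approx 1.3667$)
$L = 409941$ ($L = 240978 - -168963 = 240978 + 168963 = 409941$)
$d{\left(c \right)} = \frac{11}{8} - \frac{41 c}{240}$ ($d{\left(c \right)} = - \frac{-11 + \frac{41 c}{30}}{8} = \frac{11}{8} - \frac{41 c}{240}$)
$d{\left(-364 \right)} + L = \left(\frac{11}{8} - - \frac{3731}{60}\right) + 409941 = \left(\frac{11}{8} + \frac{3731}{60}\right) + 409941 = \frac{7627}{120} + 409941 = \frac{49200547}{120}$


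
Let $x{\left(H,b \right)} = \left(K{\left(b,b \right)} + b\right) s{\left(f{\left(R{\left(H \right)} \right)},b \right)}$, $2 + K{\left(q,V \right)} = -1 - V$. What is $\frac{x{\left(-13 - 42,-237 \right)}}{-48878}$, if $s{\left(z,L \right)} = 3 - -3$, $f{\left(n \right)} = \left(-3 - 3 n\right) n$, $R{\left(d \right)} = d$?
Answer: $\frac{9}{24439} \approx 0.00036826$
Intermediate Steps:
$K{\left(q,V \right)} = -3 - V$ ($K{\left(q,V \right)} = -2 - \left(1 + V\right) = -3 - V$)
$f{\left(n \right)} = n \left(-3 - 3 n\right)$ ($f{\left(n \right)} = \left(-3 - 3 n\right) n = n \left(-3 - 3 n\right)$)
$s{\left(z,L \right)} = 6$ ($s{\left(z,L \right)} = 3 + 3 = 6$)
$x{\left(H,b \right)} = -18$ ($x{\left(H,b \right)} = \left(\left(-3 - b\right) + b\right) 6 = \left(-3\right) 6 = -18$)
$\frac{x{\left(-13 - 42,-237 \right)}}{-48878} = - \frac{18}{-48878} = \left(-18\right) \left(- \frac{1}{48878}\right) = \frac{9}{24439}$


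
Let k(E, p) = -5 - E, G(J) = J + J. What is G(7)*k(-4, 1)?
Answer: -14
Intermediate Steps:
G(J) = 2*J
G(7)*k(-4, 1) = (2*7)*(-5 - 1*(-4)) = 14*(-5 + 4) = 14*(-1) = -14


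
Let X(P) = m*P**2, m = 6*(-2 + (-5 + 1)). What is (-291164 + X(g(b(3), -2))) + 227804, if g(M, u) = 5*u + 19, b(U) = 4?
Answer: -66276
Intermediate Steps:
m = -36 (m = 6*(-2 - 4) = 6*(-6) = -36)
g(M, u) = 19 + 5*u
X(P) = -36*P**2
(-291164 + X(g(b(3), -2))) + 227804 = (-291164 - 36*(19 + 5*(-2))**2) + 227804 = (-291164 - 36*(19 - 10)**2) + 227804 = (-291164 - 36*9**2) + 227804 = (-291164 - 36*81) + 227804 = (-291164 - 2916) + 227804 = -294080 + 227804 = -66276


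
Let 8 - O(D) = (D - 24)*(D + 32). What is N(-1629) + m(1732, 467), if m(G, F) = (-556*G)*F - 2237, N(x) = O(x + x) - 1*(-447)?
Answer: -460306778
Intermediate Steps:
O(D) = 8 - (-24 + D)*(32 + D) (O(D) = 8 - (D - 24)*(D + 32) = 8 - (-24 + D)*(32 + D))
N(x) = 1223 - 16*x - 4*x**2 (N(x) = (776 - (x + x)**2 - 8*(x + x)) - 1*(-447) = (776 - (2*x)**2 - 16*x) + 447 = (776 - 4*x**2 - 16*x) + 447 = (776 - 16*x - 4*x**2) + 447 = 1223 - 16*x - 4*x**2)
m(G, F) = -2237 - 556*F*G (m(G, F) = -556*F*G - 2237 = -2237 - 556*F*G)
N(-1629) + m(1732, 467) = (1223 - 16*(-1629) - 4*(-1629)**2) + (-2237 - 556*467*1732) = (1223 + 26064 - 4*2653641) + (-2237 - 449717264) = (1223 + 26064 - 10614564) - 449719501 = -10587277 - 449719501 = -460306778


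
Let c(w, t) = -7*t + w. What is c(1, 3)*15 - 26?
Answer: -326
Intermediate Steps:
c(w, t) = w - 7*t
c(1, 3)*15 - 26 = (1 - 7*3)*15 - 26 = (1 - 21)*15 - 26 = -20*15 - 26 = -300 - 26 = -326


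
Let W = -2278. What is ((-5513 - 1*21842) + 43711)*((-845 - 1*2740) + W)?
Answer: -95895228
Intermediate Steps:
((-5513 - 1*21842) + 43711)*((-845 - 1*2740) + W) = ((-5513 - 1*21842) + 43711)*((-845 - 1*2740) - 2278) = ((-5513 - 21842) + 43711)*((-845 - 2740) - 2278) = (-27355 + 43711)*(-3585 - 2278) = 16356*(-5863) = -95895228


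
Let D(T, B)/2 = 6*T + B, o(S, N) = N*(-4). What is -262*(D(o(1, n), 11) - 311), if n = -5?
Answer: 12838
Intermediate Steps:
o(S, N) = -4*N
D(T, B) = 2*B + 12*T (D(T, B) = 2*(6*T + B) = 2*(B + 6*T) = 2*B + 12*T)
-262*(D(o(1, n), 11) - 311) = -262*((2*11 + 12*(-4*(-5))) - 311) = -262*((22 + 12*20) - 311) = -262*((22 + 240) - 311) = -262*(262 - 311) = -262*(-49) = 12838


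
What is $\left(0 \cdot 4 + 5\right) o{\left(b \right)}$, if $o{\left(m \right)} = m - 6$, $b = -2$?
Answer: $-40$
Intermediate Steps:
$o{\left(m \right)} = -6 + m$ ($o{\left(m \right)} = m - 6 = -6 + m$)
$\left(0 \cdot 4 + 5\right) o{\left(b \right)} = \left(0 \cdot 4 + 5\right) \left(-6 - 2\right) = \left(0 + 5\right) \left(-8\right) = 5 \left(-8\right) = -40$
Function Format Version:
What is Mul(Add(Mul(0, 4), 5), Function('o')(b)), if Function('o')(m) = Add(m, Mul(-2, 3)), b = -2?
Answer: -40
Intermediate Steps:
Function('o')(m) = Add(-6, m) (Function('o')(m) = Add(m, -6) = Add(-6, m))
Mul(Add(Mul(0, 4), 5), Function('o')(b)) = Mul(Add(Mul(0, 4), 5), Add(-6, -2)) = Mul(Add(0, 5), -8) = Mul(5, -8) = -40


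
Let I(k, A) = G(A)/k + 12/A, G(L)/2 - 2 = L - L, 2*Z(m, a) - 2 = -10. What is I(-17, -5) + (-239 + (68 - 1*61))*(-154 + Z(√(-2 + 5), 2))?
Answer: 3115536/85 ≈ 36653.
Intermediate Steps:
Z(m, a) = -4 (Z(m, a) = 1 + (½)*(-10) = 1 - 5 = -4)
G(L) = 4 (G(L) = 4 + 2*(L - L) = 4 + 2*0 = 4 + 0 = 4)
I(k, A) = 4/k + 12/A
I(-17, -5) + (-239 + (68 - 1*61))*(-154 + Z(√(-2 + 5), 2)) = (4/(-17) + 12/(-5)) + (-239 + (68 - 1*61))*(-154 - 4) = (4*(-1/17) + 12*(-⅕)) + (-239 + (68 - 61))*(-158) = (-4/17 - 12/5) + (-239 + 7)*(-158) = -224/85 - 232*(-158) = -224/85 + 36656 = 3115536/85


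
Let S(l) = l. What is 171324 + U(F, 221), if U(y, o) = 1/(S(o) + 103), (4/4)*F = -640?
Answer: 55508977/324 ≈ 1.7132e+5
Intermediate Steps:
F = -640
U(y, o) = 1/(103 + o) (U(y, o) = 1/(o + 103) = 1/(103 + o))
171324 + U(F, 221) = 171324 + 1/(103 + 221) = 171324 + 1/324 = 55508977/324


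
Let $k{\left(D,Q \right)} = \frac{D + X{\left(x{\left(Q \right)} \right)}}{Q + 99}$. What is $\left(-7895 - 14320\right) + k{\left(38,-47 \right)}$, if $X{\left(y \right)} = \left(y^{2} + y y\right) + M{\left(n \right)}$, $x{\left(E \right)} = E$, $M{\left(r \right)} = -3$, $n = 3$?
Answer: $- \frac{1150727}{52} \approx -22129.0$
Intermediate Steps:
$X{\left(y \right)} = -3 + 2 y^{2}$ ($X{\left(y \right)} = \left(y^{2} + y y\right) - 3 = \left(y^{2} + y^{2}\right) - 3 = 2 y^{2} - 3 = -3 + 2 y^{2}$)
$k{\left(D,Q \right)} = \frac{-3 + D + 2 Q^{2}}{99 + Q}$ ($k{\left(D,Q \right)} = \frac{D + \left(-3 + 2 Q^{2}\right)}{Q + 99} = \frac{-3 + D + 2 Q^{2}}{99 + Q}$)
$\left(-7895 - 14320\right) + k{\left(38,-47 \right)} = \left(-7895 - 14320\right) + \frac{-3 + 38 + 2 \left(-47\right)^{2}}{99 - 47} = -22215 + \frac{-3 + 38 + 2 \cdot 2209}{52} = -22215 + \frac{-3 + 38 + 4418}{52} = -22215 + \frac{1}{52} \cdot 4453 = -22215 + \frac{4453}{52} = - \frac{1150727}{52}$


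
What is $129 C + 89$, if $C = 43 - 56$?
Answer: $-1588$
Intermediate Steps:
$C = -13$ ($C = 43 - 56 = -13$)
$129 C + 89 = 129 \left(-13\right) + 89 = -1677 + 89 = -1588$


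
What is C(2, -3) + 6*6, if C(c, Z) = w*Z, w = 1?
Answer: 33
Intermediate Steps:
C(c, Z) = Z (C(c, Z) = 1*Z = Z)
C(2, -3) + 6*6 = -3 + 6*6 = -3 + 36 = 33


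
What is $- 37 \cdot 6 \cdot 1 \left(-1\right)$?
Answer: $222$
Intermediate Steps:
$- 37 \cdot 6 \cdot 1 \left(-1\right) = \left(-37\right) 6 \left(-1\right) = \left(-222\right) \left(-1\right) = 222$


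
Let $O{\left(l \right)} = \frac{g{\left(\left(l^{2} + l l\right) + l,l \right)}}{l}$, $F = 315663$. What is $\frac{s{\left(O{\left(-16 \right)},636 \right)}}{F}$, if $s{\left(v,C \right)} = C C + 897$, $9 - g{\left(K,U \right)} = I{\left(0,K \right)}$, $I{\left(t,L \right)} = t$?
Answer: $\frac{135131}{105221} \approx 1.2843$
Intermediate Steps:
$g{\left(K,U \right)} = 9$ ($g{\left(K,U \right)} = 9 - 0 = 9 + 0 = 9$)
$O{\left(l \right)} = \frac{9}{l}$
$s{\left(v,C \right)} = 897 + C^{2}$ ($s{\left(v,C \right)} = C^{2} + 897 = 897 + C^{2}$)
$\frac{s{\left(O{\left(-16 \right)},636 \right)}}{F} = \frac{897 + 636^{2}}{315663} = \left(897 + 404496\right) \frac{1}{315663} = 405393 \cdot \frac{1}{315663} = \frac{135131}{105221}$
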